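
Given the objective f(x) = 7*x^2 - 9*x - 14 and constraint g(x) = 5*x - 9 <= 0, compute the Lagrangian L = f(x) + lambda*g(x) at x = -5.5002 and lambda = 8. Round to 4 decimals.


Step 1: Evaluate f(x).
f(-5.5002) = 7*(-5.5002)^2 - 9*(-5.5002) - 14 = 247.2672
Step 2: Evaluate g(x).
g(-5.5002) = 5*-5.5002 - 9 = -36.501
Step 3: Compute Lagrangian.
L = 247.2672 + 8*-36.501 = -44.7408


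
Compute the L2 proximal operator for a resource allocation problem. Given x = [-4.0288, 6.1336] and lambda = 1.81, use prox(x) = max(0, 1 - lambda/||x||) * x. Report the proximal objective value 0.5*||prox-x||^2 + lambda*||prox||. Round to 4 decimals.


Step 1: Compute ||x||.
||x|| = 7.3384
Step 2: Compute scaling factor.
scale = max(0, 1 - 1.81/7.3384) = 0.7534
Step 3: prox(x) = [-3.0351, 4.6208]
||prox(x)|| = 5.5284
Step 4: Proximal objective.
0.5*||prox-x||^2 = 1.6381
lambda*||prox|| = 10.0064
Total = 11.6445


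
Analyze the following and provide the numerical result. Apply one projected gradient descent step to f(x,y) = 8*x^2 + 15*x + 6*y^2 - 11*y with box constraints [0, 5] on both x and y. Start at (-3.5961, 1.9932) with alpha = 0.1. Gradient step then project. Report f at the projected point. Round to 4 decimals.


Step 1: Compute gradient at (-3.5961, 1.9932).
grad_x = 2*8*-3.5961 + 15 = -42.5376
grad_y = 2*6*1.9932 - 11 = 12.9184
Step 2: Gradient step.
x_raw = -3.5961 - 0.1*-42.5376 = 0.6577
y_raw = 1.9932 - 0.1*12.9184 = 0.7014
Step 3: Project onto [0, 5].
x_proj = clip(0.6577) = 0.6577
y_proj = clip(0.7014) = 0.7014
Step 4: Evaluate f.
f(0.6577, 0.7014) = 8.5615


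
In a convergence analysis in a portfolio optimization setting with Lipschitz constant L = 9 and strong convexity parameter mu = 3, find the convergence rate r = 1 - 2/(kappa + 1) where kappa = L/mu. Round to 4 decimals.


Step 1: Compute the condition number.
kappa = L/mu = 9/3 = 3.0
Step 2: Compute the convergence rate.
r = 1 - 2/(kappa + 1) = 1 - 2*mu/(L + mu) = (L - mu)/(L + mu) = 6/12 = 0.5


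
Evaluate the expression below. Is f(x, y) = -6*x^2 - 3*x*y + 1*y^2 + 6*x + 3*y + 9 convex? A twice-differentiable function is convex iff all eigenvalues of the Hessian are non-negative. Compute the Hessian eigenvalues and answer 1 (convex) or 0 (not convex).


The Hessian of f(x,y) = -6*x^2 - 3*x*y + 1*y^2 + 6*x + 3*y + 9 is:
H = [[-12, -3], [-3, 2]]
Trace = -12 + 2 = -10
Determinant = -12*2 - (-3)^2 = -33
Discriminant = (-10)^2 - 4*-33 = 232.0
Eigenvalues: lambda_1 = -12.6158, lambda_2 = 2.6158
The function is not convex.

0


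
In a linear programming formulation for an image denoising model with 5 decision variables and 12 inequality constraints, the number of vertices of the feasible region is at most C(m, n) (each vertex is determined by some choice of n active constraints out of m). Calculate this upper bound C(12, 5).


Each vertex corresponds to some choice of n active constraints out of m, so the number of vertices is at most C(m, n) = m! / (n!(m-n)!).
m = 12, n = 5
Numerator: 12 * 11 * 10 * 9 * 8
Denominator: 5! = 120
C(12, 5) = 792


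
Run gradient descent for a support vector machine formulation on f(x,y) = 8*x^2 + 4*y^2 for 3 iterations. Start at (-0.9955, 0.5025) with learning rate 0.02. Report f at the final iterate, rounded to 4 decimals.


Gradient descent on f(x,y) = 8*x^2 + 4*y^2.
Starting point: (-0.9955, 0.5025), alpha = 0.02
Step 1: grad_x = 2*8*-0.9955 = -15.928, grad_y = 2*4*0.5025 = 4.02
  x_1 = -0.9955 - 0.02*-15.928 = -0.6769
  y_1 = 0.5025 - 0.02*4.02 = 0.4221
Step 2: grad_x = 2*8*-0.6769 = -10.831, grad_y = 2*4*0.4221 = 3.3768
  x_2 = -0.6769 - 0.02*-10.831 = -0.4603
  y_2 = 0.4221 - 0.02*3.3768 = 0.3546
Step 3: grad_x = 2*8*-0.4603 = -7.3651, grad_y = 2*4*0.3546 = 2.8365
  x_3 = -0.4603 - 0.02*-7.3651 = -0.313
  y_3 = 0.3546 - 0.02*2.8365 = 0.2978
f(-0.313, 0.2978) = 8*(-0.313)^2 + 4*0.2978^2 = 1.1387


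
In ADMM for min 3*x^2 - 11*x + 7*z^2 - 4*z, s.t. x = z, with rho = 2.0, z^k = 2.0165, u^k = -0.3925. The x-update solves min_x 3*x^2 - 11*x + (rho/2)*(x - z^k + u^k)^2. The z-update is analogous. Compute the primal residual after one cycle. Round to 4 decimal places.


ADMM iteration with rho = 2.0, z^k = 2.0165, u^k = -0.3925
Step 1: x-update.
Minimize 3*x^2 - 11*x + (2.0/2)*(x - 2.0165 - 0.3925)^2
FOC: (2*3 + 2.0)*x = 11 + 2.0*(2.0165 + 0.3925)
x^{k+1} = 1.9773
Step 2: z-update.
Minimize 7*z^2 - 4*z + (2.0/2)*(1.9773 - z - 0.3925)^2
FOC: (2*7 + 2.0)*z = 4 + 2.0*(1.9773 - 0.3925)
z^{k+1} = 0.4481
Step 3: u-update.
u^{k+1} = -0.3925 + 1.9773 - 0.4481 = 1.1367
Step 4: Primal residual = |1.9773 - 0.4481| = 1.5292


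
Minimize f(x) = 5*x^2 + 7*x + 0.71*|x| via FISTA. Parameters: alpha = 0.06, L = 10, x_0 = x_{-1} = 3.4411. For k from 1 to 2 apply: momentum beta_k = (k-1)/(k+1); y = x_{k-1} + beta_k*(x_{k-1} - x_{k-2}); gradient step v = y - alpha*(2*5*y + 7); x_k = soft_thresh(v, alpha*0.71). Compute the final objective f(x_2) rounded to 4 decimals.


FISTA on f(x) = 5*x^2 + 7*x + 0.71*|x|
L = 10, alpha = 0.06
Iteration 1: beta = 0.0, y = 3.4411 + 0.0*(3.4411 - 3.4411) = 3.4411
  grad(y) = 41.411, v = y - alpha*grad = 0.9564
  prox(v) = soft_thresh(0.9564, 0.0426) = 0.9138
Iteration 2: beta = 0.3333, y = 0.9138 + 0.3333*(0.9138 - 3.4411) = 0.0714
  grad(y) = 7.7142, v = y - alpha*grad = -0.3914
  prox(v) = soft_thresh(-0.3914, 0.0426) = -0.3488
f(x_2) = 5*(-0.3488)^2 + 7*(-0.3488) + 0.71*|-0.3488| = -1.5857


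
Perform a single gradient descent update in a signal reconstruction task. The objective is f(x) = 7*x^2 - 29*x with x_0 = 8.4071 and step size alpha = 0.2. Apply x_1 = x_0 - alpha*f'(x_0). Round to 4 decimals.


We compute the gradient at x_0 and apply the update.
f'(x) = 14*x - 29
f'(8.4071) = 14*8.4071 - 29 = 88.6994
x_1 = 8.4071 - 0.2*88.6994 = -9.3328


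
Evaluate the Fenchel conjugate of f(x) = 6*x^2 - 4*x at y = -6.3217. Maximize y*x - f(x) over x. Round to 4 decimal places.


f*(y) = sup_x {y*x - a*x^2 - b*x} = sup_x {(y-b)*x - a*x^2}
FOC: (y - b) - 2a*x = 0 => x* = (y - b)/(2a)
x* = (-6.3217 + 4)/(2*6) = -0.1935
f*(-6.3217) = (y-b)^2/(4a) = (-6.3217 + 4)^2/(4*6)
= 5.3903/24 = 0.2246


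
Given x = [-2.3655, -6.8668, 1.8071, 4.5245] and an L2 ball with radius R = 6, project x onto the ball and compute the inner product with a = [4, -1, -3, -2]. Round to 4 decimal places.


Step 1: Compute ||x|| (intermediates to 6 decimals).
||x|| = sqrt((-2.3655)^2 + (-6.8668)^2 + 1.8071^2 + 4.5245^2) = 8.745584
Step 2: Project.
Since ||x|| > R, scale = R/||x|| = 6/8.745584 = 0.686061, proj(x) = scale * x
proj(x) = [-1.622877, -4.711044, 1.239781, 3.104083]
Step 3: Dot product.
a^T * proj(x) = 4*(-1.622877) - 1*(-4.711044) - 3*1.239781 - 2*3.104083 = -11.708


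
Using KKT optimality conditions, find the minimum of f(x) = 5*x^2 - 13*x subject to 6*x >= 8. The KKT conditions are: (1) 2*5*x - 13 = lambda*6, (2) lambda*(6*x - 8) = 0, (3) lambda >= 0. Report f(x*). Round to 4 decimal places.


Step 1: Try lambda = 0 (constraint inactive).
x_unc = 13/(2*5) = 1.3
Check: 6*1.3 = 7.8 < 8 -- violated!
Step 2: Constraint must be active: 6*x = 8
x* = 8/6 = 4/3 = 1.3333 (rounded; the exact value 4/3 is used below)
lambda = (2*5*(4/3) - 13)/6 = 0.0556
Step 3: Compute optimal value.
f(x*) = 5*(4/3)^2 - 13*(4/3) = -8.4444


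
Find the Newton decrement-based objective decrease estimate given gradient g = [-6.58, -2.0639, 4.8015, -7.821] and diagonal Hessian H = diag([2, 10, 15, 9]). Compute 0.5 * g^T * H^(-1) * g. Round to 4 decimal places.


Step 1: H is diagonal, so H^(-1) * g = [-3.29, -0.2064, 0.3201, -0.869].
Step 2: g^T H^(-1) g = sum_i g_i^2 / H_ii
  = (-6.58)^2/2 + (-2.0639)^2/10 + (4.8015)^2/15 + (-7.821)^2/9
  = 21.6482 + 0.426 + 1.537 + 6.7964 = 30.4076
Step 3: Objective decrease = 0.5 * g^T H^(-1) g = 15.2038


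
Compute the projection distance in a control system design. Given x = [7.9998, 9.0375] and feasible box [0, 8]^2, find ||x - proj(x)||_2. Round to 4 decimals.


Project each component onto [0, 8].
clip(7.9998) = 7.9998, clip(9.0375) = 8.0
Projection = [7.9998, 8.0]
Squared diffs: [0.0, 1.0764]
Distance = sqrt(1.0764) = 1.0375


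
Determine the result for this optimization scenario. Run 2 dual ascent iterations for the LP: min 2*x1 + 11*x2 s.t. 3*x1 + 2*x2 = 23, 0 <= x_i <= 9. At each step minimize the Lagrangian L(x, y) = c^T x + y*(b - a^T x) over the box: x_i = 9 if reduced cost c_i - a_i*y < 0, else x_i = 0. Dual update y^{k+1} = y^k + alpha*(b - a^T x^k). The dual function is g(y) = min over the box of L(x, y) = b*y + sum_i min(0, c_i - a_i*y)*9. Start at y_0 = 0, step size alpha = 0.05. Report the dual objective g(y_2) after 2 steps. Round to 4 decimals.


Dual ascent for LP: min 2*x1 + 11*x2, 3*x1 + 2*x2 = 23, 0 <= x_i <= 9
Step 1: y^k = 0.0, reduced costs: (2.0, 11.0)
  x^k = (0.0, 0.0), subgradient = b - a^T x = 23.0
  y^{k+1} = 0.0 + 0.05*23.0 = 1.15
Step 2: y^k = 1.15, reduced costs: (-1.45, 8.7)
  x^k = (9.0, 0.0), subgradient = b - a^T x = -4.0
  y^{k+1} = 1.15 + 0.05*-4.0 = 0.95
Dual objective at y_2 = 0.95: reduced costs (-0.85, 9.1), box minimizer x = (9.0, 0.0)
g(y_2) = b*y + (c1 - a1*y)*x1 + (c2 - a2*y)*x2 = 23*0.95 + (-0.85)*9.0 + 9.1*0.0 = 21.85 - 7.65 + 0.0 = 14.2


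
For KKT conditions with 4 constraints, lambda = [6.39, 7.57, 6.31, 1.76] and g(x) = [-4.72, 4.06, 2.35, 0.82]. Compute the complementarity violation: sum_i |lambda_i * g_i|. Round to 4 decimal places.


KKT complementary slackness check:
lambda_1 * g_1 = 6.39 * -4.72 = -30.1608
lambda_2 * g_2 = 7.57 * 4.06 = 30.7342
lambda_3 * g_3 = 6.31 * 2.35 = 14.8285
lambda_4 * g_4 = 1.76 * 0.82 = 1.4432
Total violation = 30.1608 + 30.7342 + 14.8285 + 1.4432 = 77.1667


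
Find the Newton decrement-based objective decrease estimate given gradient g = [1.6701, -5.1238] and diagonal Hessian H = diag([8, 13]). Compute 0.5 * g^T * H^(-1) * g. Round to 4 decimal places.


Step 1: H is diagonal, so H^(-1) * g = [0.2088, -0.3941].
Step 2: g^T H^(-1) g = sum_i g_i^2 / H_ii
  = (1.6701)^2/8 + (-5.1238)^2/13
  = 0.3487 + 2.0195 = 2.3681
Step 3: Objective decrease = 0.5 * g^T H^(-1) g = 1.1841


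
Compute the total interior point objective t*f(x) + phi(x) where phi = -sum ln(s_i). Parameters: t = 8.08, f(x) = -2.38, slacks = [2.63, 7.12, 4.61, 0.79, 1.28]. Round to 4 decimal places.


Step 1: Compute log-barrier.
ln values: [0.967, 1.9629, 1.5282, -0.2357, 0.2469]
phi = -(0.967 + 1.9629 + 1.5282 - 0.2357 + 0.2469) = -4.4693
Step 2: Compute augmented objective.
t*f(x) = 8.08*-2.38 = -19.2304
Total = -19.2304 - 4.4693 = -23.6997


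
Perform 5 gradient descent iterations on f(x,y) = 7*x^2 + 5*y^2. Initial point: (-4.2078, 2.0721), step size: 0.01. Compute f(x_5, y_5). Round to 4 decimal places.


Gradient descent on f(x,y) = 7*x^2 + 5*y^2.
Starting point: (-4.2078, 2.0721), alpha = 0.01
Step 1: grad_x = 2*7*-4.2078 = -58.9092, grad_y = 2*5*2.0721 = 20.721
  x_1 = -4.2078 - 0.01*-58.9092 = -3.6187
  y_1 = 2.0721 - 0.01*20.721 = 1.8649
Step 2: grad_x = 2*7*-3.6187 = -50.6619, grad_y = 2*5*1.8649 = 18.6489
  x_2 = -3.6187 - 0.01*-50.6619 = -3.1121
  y_2 = 1.8649 - 0.01*18.6489 = 1.6784
Step 3: grad_x = 2*7*-3.1121 = -43.5692, grad_y = 2*5*1.6784 = 16.784
  x_3 = -3.1121 - 0.01*-43.5692 = -2.6764
  y_3 = 1.6784 - 0.01*16.784 = 1.5106
Step 4: grad_x = 2*7*-2.6764 = -37.4696, grad_y = 2*5*1.5106 = 15.1056
  x_4 = -2.6764 - 0.01*-37.4696 = -2.3017
  y_4 = 1.5106 - 0.01*15.1056 = 1.3595
Step 5: grad_x = 2*7*-2.3017 = -32.2238, grad_y = 2*5*1.3595 = 13.595
  x_5 = -2.3017 - 0.01*-32.2238 = -1.9795
  y_5 = 1.3595 - 0.01*13.595 = 1.2236
f(-1.9795, 1.2236) = 7*(-1.9795)^2 + 5*1.2236^2 = 34.9133


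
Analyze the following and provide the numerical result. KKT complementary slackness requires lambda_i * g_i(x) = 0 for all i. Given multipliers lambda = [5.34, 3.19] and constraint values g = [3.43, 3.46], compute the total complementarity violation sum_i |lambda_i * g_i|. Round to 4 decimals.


KKT complementary slackness check:
lambda_1 * g_1 = 5.34 * 3.43 = 18.3162
lambda_2 * g_2 = 3.19 * 3.46 = 11.0374
Total violation = 18.3162 + 11.0374 = 29.3536


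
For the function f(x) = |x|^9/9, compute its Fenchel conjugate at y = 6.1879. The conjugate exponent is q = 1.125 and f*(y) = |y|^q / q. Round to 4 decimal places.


The conjugate exponent q satisfies 1/p + 1/q = 1.
p = 9, so q = 9/(9 - 1) = 1.125
|y|^q = 6.1879^1.125 = 7.7712
f*(6.1879) = 7.7712 / 1.125 = 6.9077


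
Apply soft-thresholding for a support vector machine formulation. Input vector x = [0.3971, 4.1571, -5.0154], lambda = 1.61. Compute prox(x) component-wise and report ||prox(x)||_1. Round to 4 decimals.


Soft-thresholding with lambda = 1.61:
prox(0.3971) = sign(0.3971)*max(|0.3971| - 1.61, 0) = 0.0
prox(4.1571) = sign(4.1571)*max(|4.1571| - 1.61, 0) = 2.5471
prox(-5.0154) = sign(-5.0154)*max(|-5.0154| - 1.61, 0) = -3.4054
prox(x) = [0.0, 2.5471, -3.4054]
||prox(x)||_1 = 0.0 + 2.5471 + 3.4054 = 5.9525


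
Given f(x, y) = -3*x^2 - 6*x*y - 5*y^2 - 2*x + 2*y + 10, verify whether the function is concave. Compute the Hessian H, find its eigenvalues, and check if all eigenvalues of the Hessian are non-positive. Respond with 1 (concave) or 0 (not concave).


The Hessian of f(x,y) = -3*x^2 - 6*x*y - 5*y^2 - 2*x + 2*y + 10 is:
H = [[-6, -6], [-6, -10]]
Trace = -6 - 10 = -16
Determinant = -6*-10 - (-6)^2 = 24
Discriminant = (-16)^2 - 4*24 = 160.0
Eigenvalues: lambda_1 = -14.3246, lambda_2 = -1.6754
The function is concave.

1


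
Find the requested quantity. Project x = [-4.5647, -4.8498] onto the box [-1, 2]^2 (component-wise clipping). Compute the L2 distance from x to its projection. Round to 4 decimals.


Project each component onto [-1, 2].
clip(-4.5647) = -1.0, clip(-4.8498) = -1.0
Projection = [-1.0, -1.0]
Squared diffs: [12.7071, 14.821]
Distance = sqrt(27.5281) = 5.2467


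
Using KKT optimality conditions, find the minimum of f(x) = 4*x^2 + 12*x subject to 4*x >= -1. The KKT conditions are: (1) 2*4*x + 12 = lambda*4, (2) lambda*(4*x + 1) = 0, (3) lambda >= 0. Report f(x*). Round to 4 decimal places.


Step 1: Try lambda = 0 (constraint inactive).
x_unc = -12/(2*4) = -1.5
Check: 4*-1.5 = -6.0 < -1 -- violated!
Step 2: Constraint must be active: 4*x = -1
x* = -1/4 = -0.25
lambda = (2*4*(-0.25) + 12)/4 = 2.5
Step 3: Compute optimal value.
f(x*) = 4*(-0.25)^2 + 12*(-0.25) = -2.75


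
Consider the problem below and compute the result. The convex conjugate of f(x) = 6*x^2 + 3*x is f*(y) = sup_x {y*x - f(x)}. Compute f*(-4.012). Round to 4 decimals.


f*(y) = sup_x {y*x - a*x^2 - b*x} = sup_x {(y-b)*x - a*x^2}
FOC: (y - b) - 2a*x = 0 => x* = (y - b)/(2a)
x* = (-4.012 - 3)/(2*6) = -0.5843
f*(-4.012) = (y-b)^2/(4a) = (-4.012 - 3)^2/(4*6)
= 49.1681/24 = 2.0487


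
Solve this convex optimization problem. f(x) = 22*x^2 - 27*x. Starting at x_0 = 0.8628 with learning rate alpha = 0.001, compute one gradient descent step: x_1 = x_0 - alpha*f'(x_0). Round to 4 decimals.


We compute the gradient at x_0 and apply the update.
f'(x) = 44*x - 27
f'(0.8628) = 44*0.8628 - 27 = 10.9632
x_1 = 0.8628 - 0.001*10.9632 = 0.8518


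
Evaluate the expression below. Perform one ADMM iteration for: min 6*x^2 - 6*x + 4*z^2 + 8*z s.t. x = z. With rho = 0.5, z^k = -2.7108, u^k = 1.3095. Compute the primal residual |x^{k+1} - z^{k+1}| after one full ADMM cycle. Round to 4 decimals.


ADMM iteration with rho = 0.5, z^k = -2.7108, u^k = 1.3095
Step 1: x-update.
Minimize 6*x^2 - 6*x + (0.5/2)*(x + 2.7108 + 1.3095)^2
FOC: (2*6 + 0.5)*x = 6 + 0.5*(-2.7108 - 1.3095)
x^{k+1} = 0.3192
Step 2: z-update.
Minimize 4*z^2 + 8*z + (0.5/2)*(0.3192 - z + 1.3095)^2
FOC: (2*4 + 0.5)*z = -8 + 0.5*(0.3192 + 1.3095)
z^{k+1} = -0.8454
Step 3: u-update.
u^{k+1} = 1.3095 + 0.3192 + 0.8454 = 2.4741
Step 4: Primal residual = |0.3192 + 0.8454| = 1.1646


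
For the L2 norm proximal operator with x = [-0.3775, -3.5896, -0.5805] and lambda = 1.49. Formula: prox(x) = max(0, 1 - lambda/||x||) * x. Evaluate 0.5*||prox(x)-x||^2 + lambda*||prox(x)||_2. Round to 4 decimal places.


Step 1: Compute ||x||.
||x|| = 3.6558
Step 2: Compute scaling factor.
scale = max(0, 1 - 1.49/3.6558) = 0.5924
Step 3: prox(x) = [-0.2236, -2.1266, -0.3439]
||prox(x)|| = 2.1658
Step 4: Proximal objective.
0.5*||prox-x||^2 = 1.1101
lambda*||prox|| = 3.227
Total = 4.3371


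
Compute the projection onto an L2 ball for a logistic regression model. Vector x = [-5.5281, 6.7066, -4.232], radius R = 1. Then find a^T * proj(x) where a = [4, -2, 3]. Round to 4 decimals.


Step 1: Compute ||x|| (intermediates to 6 decimals).
||x|| = sqrt((-5.5281)^2 + 6.7066^2 + (-4.232)^2) = 9.666861
Step 2: Project.
Since ||x|| > R, scale = R/||x|| = 1/9.666861 = 0.103446, proj(x) = scale * x
proj(x) = [-0.57186, 0.693771, -0.437783]
Step 3: Dot product.
a^T * proj(x) = 4*(-0.57186) - 2*0.693771 + 3*(-0.437783) = -4.9883


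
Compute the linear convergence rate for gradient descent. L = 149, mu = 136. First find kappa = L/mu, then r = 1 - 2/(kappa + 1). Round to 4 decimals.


Step 1: Compute the condition number.
kappa = L/mu = 149/136 = 1.0956
Step 2: Compute the convergence rate.
r = 1 - 2/(kappa + 1) = 1 - 2*mu/(L + mu) = (L - mu)/(L + mu) = 13/285 = 0.0456


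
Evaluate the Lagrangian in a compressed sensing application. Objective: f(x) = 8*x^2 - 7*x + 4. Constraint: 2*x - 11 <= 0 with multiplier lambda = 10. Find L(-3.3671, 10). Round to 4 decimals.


Step 1: Evaluate f(x).
f(-3.3671) = 8*(-3.3671)^2 - 7*(-3.3671) + 4 = 118.2686
Step 2: Evaluate g(x).
g(-3.3671) = 2*-3.3671 - 11 = -17.7342
Step 3: Compute Lagrangian.
L = 118.2686 + 10*-17.7342 = -59.0734


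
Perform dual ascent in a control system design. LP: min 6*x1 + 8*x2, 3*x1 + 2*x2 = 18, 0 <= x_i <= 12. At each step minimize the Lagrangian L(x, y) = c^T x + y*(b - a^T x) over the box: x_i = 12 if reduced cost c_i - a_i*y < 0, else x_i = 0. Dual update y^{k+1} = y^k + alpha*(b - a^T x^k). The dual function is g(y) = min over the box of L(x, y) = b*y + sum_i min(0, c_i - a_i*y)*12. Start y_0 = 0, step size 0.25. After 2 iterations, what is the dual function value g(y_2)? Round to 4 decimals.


Dual ascent for LP: min 6*x1 + 8*x2, 3*x1 + 2*x2 = 18, 0 <= x_i <= 12
Step 1: y^k = 0.0, reduced costs: (6.0, 8.0)
  x^k = (0.0, 0.0), subgradient = b - a^T x = 18.0
  y^{k+1} = 0.0 + 0.25*18.0 = 4.5
Step 2: y^k = 4.5, reduced costs: (-7.5, -1.0)
  x^k = (12.0, 12.0), subgradient = b - a^T x = -42.0
  y^{k+1} = 4.5 + 0.25*-42.0 = -6.0
Dual objective at y_2 = -6.0: reduced costs (24.0, 20.0), box minimizer x = (0.0, 0.0)
g(y_2) = b*y + (c1 - a1*y)*x1 + (c2 - a2*y)*x2 = 18*(-6.0) + 24.0*0.0 + 20.0*0.0 = -108.0 + 0.0 + 0.0 = -108.0


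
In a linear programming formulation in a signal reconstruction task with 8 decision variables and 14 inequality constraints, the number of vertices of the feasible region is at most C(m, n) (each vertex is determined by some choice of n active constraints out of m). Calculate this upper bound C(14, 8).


Each vertex corresponds to some choice of n active constraints out of m, so the number of vertices is at most C(m, n) = m! / (n!(m-n)!).
m = 14, n = 8
Numerator: 14 * 13 * 12 * 11 * 10 * 9 * 8 * 7
Denominator: 8! = 40320
C(14, 8) = 3003


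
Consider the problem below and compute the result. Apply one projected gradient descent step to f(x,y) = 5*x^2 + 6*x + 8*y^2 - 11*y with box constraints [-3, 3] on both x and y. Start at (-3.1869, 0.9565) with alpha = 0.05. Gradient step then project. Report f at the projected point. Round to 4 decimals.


Step 1: Compute gradient at (-3.1869, 0.9565).
grad_x = 2*5*-3.1869 + 6 = -25.869
grad_y = 2*8*0.9565 - 11 = 4.304
Step 2: Gradient step.
x_raw = -3.1869 - 0.05*-25.869 = -1.8935
y_raw = 0.9565 - 0.05*4.304 = 0.7413
Step 3: Project onto [-3, 3].
x_proj = clip(-1.8935) = -1.8935
y_proj = clip(0.7413) = 0.7413
Step 4: Evaluate f.
f(-1.8935, 0.7413) = 2.807


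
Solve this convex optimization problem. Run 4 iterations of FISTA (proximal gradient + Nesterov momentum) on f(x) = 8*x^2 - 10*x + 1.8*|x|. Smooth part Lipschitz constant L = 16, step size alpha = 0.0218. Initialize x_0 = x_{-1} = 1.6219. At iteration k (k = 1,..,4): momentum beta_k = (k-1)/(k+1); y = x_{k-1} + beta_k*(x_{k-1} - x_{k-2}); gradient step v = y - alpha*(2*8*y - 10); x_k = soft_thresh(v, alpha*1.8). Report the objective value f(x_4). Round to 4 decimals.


FISTA on f(x) = 8*x^2 - 10*x + 1.8*|x|
L = 16, alpha = 0.0218
Iteration 1: beta = 0.0, y = 1.6219 + 0.0*(1.6219 - 1.6219) = 1.6219
  grad(y) = 15.9504, v = y - alpha*grad = 1.2742
  prox(v) = soft_thresh(1.2742, 0.0392) = 1.2349
Iteration 2: beta = 0.3333, y = 1.2349 + 0.3333*(1.2349 - 1.6219) = 1.106
  grad(y) = 7.6953, v = y - alpha*grad = 0.9382
  prox(v) = soft_thresh(0.9382, 0.0392) = 0.899
Iteration 3: beta = 0.5, y = 0.899 + 0.5*(0.899 - 1.2349) = 0.731
  grad(y) = 1.6955, v = y - alpha*grad = 0.694
  prox(v) = soft_thresh(0.694, 0.0392) = 0.6548
Iteration 4: beta = 0.6, y = 0.6548 + 0.6*(0.6548 - 0.899) = 0.5082
  grad(y) = -1.868, v = y - alpha*grad = 0.549
  prox(v) = soft_thresh(0.549, 0.0392) = 0.5097
f(x_4) = 8*0.5097^2 - 10*0.5097 + 1.8*|0.5097| = -2.1012


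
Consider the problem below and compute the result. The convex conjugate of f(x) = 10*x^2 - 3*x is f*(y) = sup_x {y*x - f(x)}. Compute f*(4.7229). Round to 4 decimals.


f*(y) = sup_x {y*x - a*x^2 - b*x} = sup_x {(y-b)*x - a*x^2}
FOC: (y - b) - 2a*x = 0 => x* = (y - b)/(2a)
x* = (4.7229 + 3)/(2*10) = 0.3861
f*(4.7229) = (y-b)^2/(4a) = (4.7229 + 3)^2/(4*10)
= 59.6432/40 = 1.4911


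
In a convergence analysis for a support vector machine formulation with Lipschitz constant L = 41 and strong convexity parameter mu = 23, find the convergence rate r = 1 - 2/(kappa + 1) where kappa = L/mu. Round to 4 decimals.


Step 1: Compute the condition number.
kappa = L/mu = 41/23 = 1.7826
Step 2: Compute the convergence rate.
r = 1 - 2/(kappa + 1) = 1 - 2*mu/(L + mu) = (L - mu)/(L + mu) = 18/64 = 0.2813


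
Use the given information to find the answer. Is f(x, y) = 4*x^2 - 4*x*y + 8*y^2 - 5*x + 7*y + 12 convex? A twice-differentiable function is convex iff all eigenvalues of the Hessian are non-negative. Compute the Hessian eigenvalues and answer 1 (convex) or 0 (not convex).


The Hessian of f(x,y) = 4*x^2 - 4*x*y + 8*y^2 - 5*x + 7*y + 12 is:
H = [[8, -4], [-4, 16]]
Trace = 8 + 16 = 24
Determinant = 8*16 - (-4)^2 = 112
Discriminant = (24)^2 - 4*112 = 128.0
Eigenvalues: lambda_1 = 6.3431, lambda_2 = 17.6569
The function is convex.

1


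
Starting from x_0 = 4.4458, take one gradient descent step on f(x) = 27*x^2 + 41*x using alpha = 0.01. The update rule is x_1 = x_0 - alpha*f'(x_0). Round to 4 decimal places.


We compute the gradient at x_0 and apply the update.
f'(x) = 54*x + 41
f'(4.4458) = 54*4.4458 + 41 = 281.0732
x_1 = 4.4458 - 0.01*281.0732 = 1.6351


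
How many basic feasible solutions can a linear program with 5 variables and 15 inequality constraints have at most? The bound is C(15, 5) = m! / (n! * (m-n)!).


Each vertex corresponds to some choice of n active constraints out of m, so the number of vertices is at most C(m, n) = m! / (n!(m-n)!).
m = 15, n = 5
Numerator: 15 * 14 * 13 * 12 * 11
Denominator: 5! = 120
C(15, 5) = 3003


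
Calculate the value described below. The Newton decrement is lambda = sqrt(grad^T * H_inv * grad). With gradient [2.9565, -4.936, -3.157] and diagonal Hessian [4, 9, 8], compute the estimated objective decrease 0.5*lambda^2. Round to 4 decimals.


Step 1: H is diagonal, so H^(-1) * g = [0.7391, -0.5484, -0.3946].
Step 2: g^T H^(-1) g = sum_i g_i^2 / H_ii
  = (2.9565)^2/4 + (-4.936)^2/9 + (-3.157)^2/8
  = 2.1852 + 2.7071 + 1.2458 = 6.1382
Step 3: Objective decrease = 0.5 * g^T H^(-1) g = 3.0691


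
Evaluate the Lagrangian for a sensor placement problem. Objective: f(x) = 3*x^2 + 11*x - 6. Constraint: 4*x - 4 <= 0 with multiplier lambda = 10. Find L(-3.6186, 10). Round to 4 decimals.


Step 1: Evaluate f(x).
f(-3.6186) = 3*(-3.6186)^2 + 11*(-3.6186) - 6 = -6.5218
Step 2: Evaluate g(x).
g(-3.6186) = 4*-3.6186 - 4 = -18.4744
Step 3: Compute Lagrangian.
L = -6.5218 + 10*-18.4744 = -191.2658


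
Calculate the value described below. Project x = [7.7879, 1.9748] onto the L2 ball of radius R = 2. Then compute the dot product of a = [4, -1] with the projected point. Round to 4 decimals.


Step 1: Compute ||x|| (intermediates to 6 decimals).
||x|| = sqrt(7.7879^2 + 1.9748^2) = 8.034377
Step 2: Project.
Since ||x|| > R, scale = R/||x|| = 2/8.034377 = 0.24893, proj(x) = scale * x
proj(x) = [1.938642, 0.491587]
Step 3: Dot product.
a^T * proj(x) = 4*1.938642 - 1*0.491587 = 7.263


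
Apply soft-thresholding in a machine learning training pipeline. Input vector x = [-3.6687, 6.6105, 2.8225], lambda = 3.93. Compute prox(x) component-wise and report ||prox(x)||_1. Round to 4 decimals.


Soft-thresholding with lambda = 3.93:
prox(-3.6687) = sign(-3.6687)*max(|-3.6687| - 3.93, 0) = 0.0
prox(6.6105) = sign(6.6105)*max(|6.6105| - 3.93, 0) = 2.6805
prox(2.8225) = sign(2.8225)*max(|2.8225| - 3.93, 0) = 0.0
prox(x) = [0.0, 2.6805, 0.0]
||prox(x)||_1 = 0.0 + 2.6805 + 0.0 = 2.6805


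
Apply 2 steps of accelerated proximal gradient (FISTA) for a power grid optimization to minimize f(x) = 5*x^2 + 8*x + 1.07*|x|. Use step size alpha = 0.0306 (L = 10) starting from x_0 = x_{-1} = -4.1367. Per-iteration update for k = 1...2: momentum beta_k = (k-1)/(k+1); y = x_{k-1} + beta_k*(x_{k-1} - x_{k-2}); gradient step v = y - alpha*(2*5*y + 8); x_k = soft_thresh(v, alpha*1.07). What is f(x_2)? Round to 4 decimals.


FISTA on f(x) = 5*x^2 + 8*x + 1.07*|x|
L = 10, alpha = 0.0306
Iteration 1: beta = 0.0, y = -4.1367 + 0.0*(-4.1367 + 4.1367) = -4.1367
  grad(y) = -33.367, v = y - alpha*grad = -3.1157
  prox(v) = soft_thresh(-3.1157, 0.0327) = -3.0829
Iteration 2: beta = 0.3333, y = -3.0829 + 0.3333*(-3.0829 + 4.1367) = -2.7317
  grad(y) = -19.3167, v = y - alpha*grad = -2.1406
  prox(v) = soft_thresh(-2.1406, 0.0327) = -2.1078
f(x_2) = 5*(-2.1078)^2 + 8*(-2.1078) + 1.07*|-2.1078| = 7.6076


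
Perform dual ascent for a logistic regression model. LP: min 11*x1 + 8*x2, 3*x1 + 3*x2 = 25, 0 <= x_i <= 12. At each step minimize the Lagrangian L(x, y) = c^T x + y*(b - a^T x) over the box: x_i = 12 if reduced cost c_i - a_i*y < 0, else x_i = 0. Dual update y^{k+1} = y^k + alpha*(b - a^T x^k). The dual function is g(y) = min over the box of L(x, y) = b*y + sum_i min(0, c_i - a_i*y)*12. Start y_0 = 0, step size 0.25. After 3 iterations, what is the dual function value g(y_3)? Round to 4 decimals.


Dual ascent for LP: min 11*x1 + 8*x2, 3*x1 + 3*x2 = 25, 0 <= x_i <= 12
Step 1: y^k = 0.0, reduced costs: (11.0, 8.0)
  x^k = (0.0, 0.0), subgradient = b - a^T x = 25.0
  y^{k+1} = 0.0 + 0.25*25.0 = 6.25
Step 2: y^k = 6.25, reduced costs: (-7.75, -10.75)
  x^k = (12.0, 12.0), subgradient = b - a^T x = -47.0
  y^{k+1} = 6.25 + 0.25*-47.0 = -5.5
Step 3: y^k = -5.5, reduced costs: (27.5, 24.5)
  x^k = (0.0, 0.0), subgradient = b - a^T x = 25.0
  y^{k+1} = -5.5 + 0.25*25.0 = 0.75
Dual objective at y_3 = 0.75: reduced costs (8.75, 5.75), box minimizer x = (0.0, 0.0)
g(y_3) = b*y + (c1 - a1*y)*x1 + (c2 - a2*y)*x2 = 25*0.75 + 8.75*0.0 + 5.75*0.0 = 18.75 + 0.0 + 0.0 = 18.75


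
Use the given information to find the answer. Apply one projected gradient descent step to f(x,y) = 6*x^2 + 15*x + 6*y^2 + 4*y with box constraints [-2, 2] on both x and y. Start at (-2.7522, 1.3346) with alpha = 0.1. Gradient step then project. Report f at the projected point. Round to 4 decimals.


Step 1: Compute gradient at (-2.7522, 1.3346).
grad_x = 2*6*-2.7522 + 15 = -18.0264
grad_y = 2*6*1.3346 + 4 = 20.0152
Step 2: Gradient step.
x_raw = -2.7522 - 0.1*-18.0264 = -0.9496
y_raw = 1.3346 - 0.1*20.0152 = -0.6669
Step 3: Project onto [-2, 2].
x_proj = clip(-0.9496) = -0.9496
y_proj = clip(-0.6669) = -0.6669
Step 4: Evaluate f.
f(-0.9496, -0.6669) = -8.8324


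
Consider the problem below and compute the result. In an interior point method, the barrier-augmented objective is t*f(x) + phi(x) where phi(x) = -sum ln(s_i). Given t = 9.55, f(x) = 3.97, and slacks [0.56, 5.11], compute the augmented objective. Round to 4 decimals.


Step 1: Compute log-barrier.
ln values: [-0.5798, 1.6312]
phi = -(-0.5798 + 1.6312) = -1.0514
Step 2: Compute augmented objective.
t*f(x) = 9.55*3.97 = 37.9135
Total = 37.9135 - 1.0514 = 36.8621


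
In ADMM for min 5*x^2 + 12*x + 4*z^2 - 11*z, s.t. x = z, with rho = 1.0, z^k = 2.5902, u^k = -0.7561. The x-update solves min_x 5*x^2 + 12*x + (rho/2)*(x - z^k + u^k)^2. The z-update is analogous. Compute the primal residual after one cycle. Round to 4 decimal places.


ADMM iteration with rho = 1.0, z^k = 2.5902, u^k = -0.7561
Step 1: x-update.
Minimize 5*x^2 + 12*x + (1.0/2)*(x - 2.5902 - 0.7561)^2
FOC: (2*5 + 1.0)*x = -12 + 1.0*(2.5902 + 0.7561)
x^{k+1} = -0.7867
Step 2: z-update.
Minimize 4*z^2 - 11*z + (1.0/2)*(-0.7867 - z - 0.7561)^2
FOC: (2*4 + 1.0)*z = 11 + 1.0*(-0.7867 - 0.7561)
z^{k+1} = 1.0508
Step 3: u-update.
u^{k+1} = -0.7561 - 0.7867 - 1.0508 = -2.5936
Step 4: Primal residual = |-0.7867 - 1.0508| = 1.8375


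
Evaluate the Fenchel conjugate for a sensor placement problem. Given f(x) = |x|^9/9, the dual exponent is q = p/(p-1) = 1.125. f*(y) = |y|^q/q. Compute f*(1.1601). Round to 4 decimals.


The conjugate exponent q satisfies 1/p + 1/q = 1.
p = 9, so q = 9/(9 - 1) = 1.125
|y|^q = 1.1601^1.125 = 1.1818
f*(1.1601) = 1.1818 / 1.125 = 1.0505


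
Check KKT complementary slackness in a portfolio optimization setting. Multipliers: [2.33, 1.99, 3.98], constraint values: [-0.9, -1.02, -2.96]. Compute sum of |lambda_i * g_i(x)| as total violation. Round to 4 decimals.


KKT complementary slackness check:
lambda_1 * g_1 = 2.33 * -0.9 = -2.097
lambda_2 * g_2 = 1.99 * -1.02 = -2.0298
lambda_3 * g_3 = 3.98 * -2.96 = -11.7808
Total violation = 2.097 + 2.0298 + 11.7808 = 15.9076


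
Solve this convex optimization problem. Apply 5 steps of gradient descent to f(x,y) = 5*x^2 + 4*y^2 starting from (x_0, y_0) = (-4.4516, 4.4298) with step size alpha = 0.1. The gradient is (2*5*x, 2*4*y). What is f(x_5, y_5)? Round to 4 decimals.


Gradient descent on f(x,y) = 5*x^2 + 4*y^2.
Starting point: (-4.4516, 4.4298), alpha = 0.1
Step 1: grad_x = 2*5*-4.4516 = -44.516, grad_y = 2*4*4.4298 = 35.4384
  x_1 = -4.4516 - 0.1*-44.516 = 0.0
  y_1 = 4.4298 - 0.1*35.4384 = 0.886
Step 2: grad_x = 2*5*0.0 = 0.0, grad_y = 2*4*0.886 = 7.0877
  x_2 = 0.0 - 0.1*0.0 = 0.0
  y_2 = 0.886 - 0.1*7.0877 = 0.1772
Step 3: grad_x = 2*5*0.0 = 0.0, grad_y = 2*4*0.1772 = 1.4175
  x_3 = 0.0 - 0.1*0.0 = 0.0
  y_3 = 0.1772 - 0.1*1.4175 = 0.0354
Step 4: grad_x = 2*5*0.0 = 0.0, grad_y = 2*4*0.0354 = 0.2835
  x_4 = 0.0 - 0.1*0.0 = 0.0
  y_4 = 0.0354 - 0.1*0.2835 = 0.0071
Step 5: grad_x = 2*5*0.0 = 0.0, grad_y = 2*4*0.0071 = 0.0567
  x_5 = 0.0 - 0.1*0.0 = 0.0
  y_5 = 0.0071 - 0.1*0.0567 = 0.0014
f(0.0, 0.0014) = 5*0.0^2 + 4*0.0014^2 = 0.0


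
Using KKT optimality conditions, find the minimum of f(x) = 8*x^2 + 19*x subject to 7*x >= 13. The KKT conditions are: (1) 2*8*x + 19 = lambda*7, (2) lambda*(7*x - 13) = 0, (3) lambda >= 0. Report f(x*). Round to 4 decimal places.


Step 1: Try lambda = 0 (constraint inactive).
x_unc = -19/(2*8) = -1.1875
Check: 7*-1.1875 = -8.3125 < 13 -- violated!
Step 2: Constraint must be active: 7*x = 13
x* = 13/7 = 1.8571 (rounded; the exact value 13/7 is used below)
lambda = (2*8*(13/7) + 19)/7 = 6.9592
Step 3: Compute optimal value.
f(x*) = 8*(13/7)^2 + 19*(13/7) = 62.8776


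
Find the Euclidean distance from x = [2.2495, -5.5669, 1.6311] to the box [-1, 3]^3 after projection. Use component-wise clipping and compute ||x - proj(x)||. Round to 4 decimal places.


Project each component onto [-1, 3].
clip(2.2495) = 2.2495, clip(-5.5669) = -1.0, clip(1.6311) = 1.6311
Projection = [2.2495, -1.0, 1.6311]
Squared diffs: [0.0, 20.8566, 0.0]
Distance = sqrt(20.8566) = 4.5669


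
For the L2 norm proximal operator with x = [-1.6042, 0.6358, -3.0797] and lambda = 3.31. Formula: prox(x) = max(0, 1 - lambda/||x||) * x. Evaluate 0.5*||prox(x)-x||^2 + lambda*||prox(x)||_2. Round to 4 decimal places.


Step 1: Compute ||x||.
||x|| = 3.5302
Step 2: Compute scaling factor.
scale = max(0, 1 - 3.31/3.5302) = 0.0624
Step 3: prox(x) = [-0.1001, 0.0397, -0.1921]
||prox(x)|| = 0.2202
Step 4: Proximal objective.
0.5*||prox-x||^2 = 5.4781
lambda*||prox|| = 0.7289
Total = 6.2069


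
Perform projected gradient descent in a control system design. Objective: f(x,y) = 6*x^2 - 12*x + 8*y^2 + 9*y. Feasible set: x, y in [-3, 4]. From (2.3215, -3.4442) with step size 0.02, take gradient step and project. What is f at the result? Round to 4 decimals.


Step 1: Compute gradient at (2.3215, -3.4442).
grad_x = 2*6*2.3215 - 12 = 15.858
grad_y = 2*8*-3.4442 + 9 = -46.1072
Step 2: Gradient step.
x_raw = 2.3215 - 0.02*15.858 = 2.0043
y_raw = -3.4442 - 0.02*-46.1072 = -2.5221
Step 3: Project onto [-3, 4].
x_proj = clip(2.0043) = 2.0043
y_proj = clip(-2.5221) = -2.5221
Step 4: Evaluate f.
f(2.0043, -2.5221) = 28.2398


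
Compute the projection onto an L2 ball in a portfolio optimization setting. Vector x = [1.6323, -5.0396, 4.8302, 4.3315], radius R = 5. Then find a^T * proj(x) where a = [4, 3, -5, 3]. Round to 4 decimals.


Step 1: Compute ||x|| (intermediates to 6 decimals).
||x|| = sqrt(1.6323^2 + (-5.0396)^2 + 4.8302^2 + 4.3315^2) = 8.37584
Step 2: Project.
Since ||x|| > R, scale = R/||x|| = 5/8.37584 = 0.596955, proj(x) = scale * x
proj(x) = [0.97441, -3.008414, 2.883412, 2.585711]
Step 3: Dot product.
a^T * proj(x) = 4*0.97441 + 3*(-3.008414) - 5*2.883412 + 3*2.585711 = -11.7875


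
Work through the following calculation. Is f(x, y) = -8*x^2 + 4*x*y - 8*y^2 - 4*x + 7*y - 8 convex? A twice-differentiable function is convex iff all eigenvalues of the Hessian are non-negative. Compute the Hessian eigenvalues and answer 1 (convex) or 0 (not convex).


The Hessian of f(x,y) = -8*x^2 + 4*x*y - 8*y^2 - 4*x + 7*y - 8 is:
H = [[-16, 4], [4, -16]]
Trace = -16 - 16 = -32
Determinant = -16*-16 - (4)^2 = 240
Discriminant = (-32)^2 - 4*240 = 64.0
Eigenvalues: lambda_1 = -20.0, lambda_2 = -12.0
The function is not convex.

0


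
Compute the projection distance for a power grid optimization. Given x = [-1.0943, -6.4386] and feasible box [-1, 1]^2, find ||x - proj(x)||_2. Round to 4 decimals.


Project each component onto [-1, 1].
clip(-1.0943) = -1.0, clip(-6.4386) = -1.0
Projection = [-1.0, -1.0]
Squared diffs: [0.0089, 29.5784]
Distance = sqrt(29.5873) = 5.4394


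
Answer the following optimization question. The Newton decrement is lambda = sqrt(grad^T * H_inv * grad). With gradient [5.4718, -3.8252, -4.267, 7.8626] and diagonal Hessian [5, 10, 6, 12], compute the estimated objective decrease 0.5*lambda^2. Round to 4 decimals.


Step 1: H is diagonal, so H^(-1) * g = [1.0944, -0.3825, -0.7112, 0.6552].
Step 2: g^T H^(-1) g = sum_i g_i^2 / H_ii
  = (5.4718)^2/5 + (-3.8252)^2/10 + (-4.267)^2/6 + (7.8626)^2/12
  = 5.9881 + 1.4632 + 3.0345 + 5.1517 = 15.6376
Step 3: Objective decrease = 0.5 * g^T H^(-1) g = 7.8188


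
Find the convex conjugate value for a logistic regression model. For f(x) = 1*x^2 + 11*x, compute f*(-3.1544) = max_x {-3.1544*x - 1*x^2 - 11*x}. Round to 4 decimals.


f*(y) = sup_x {y*x - a*x^2 - b*x} = sup_x {(y-b)*x - a*x^2}
FOC: (y - b) - 2a*x = 0 => x* = (y - b)/(2a)
x* = (-3.1544 - 11)/(2*1) = -7.0772
f*(-3.1544) = (y-b)^2/(4a) = (-3.1544 - 11)^2/(4*1)
= 200.347/4 = 50.0868


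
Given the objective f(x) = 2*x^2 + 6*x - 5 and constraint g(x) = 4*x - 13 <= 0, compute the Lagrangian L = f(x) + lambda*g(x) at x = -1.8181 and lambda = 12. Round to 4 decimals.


Step 1: Evaluate f(x).
f(-1.8181) = 2*(-1.8181)^2 + 6*(-1.8181) - 5 = -9.2976
Step 2: Evaluate g(x).
g(-1.8181) = 4*-1.8181 - 13 = -20.2724
Step 3: Compute Lagrangian.
L = -9.2976 + 12*-20.2724 = -252.5664


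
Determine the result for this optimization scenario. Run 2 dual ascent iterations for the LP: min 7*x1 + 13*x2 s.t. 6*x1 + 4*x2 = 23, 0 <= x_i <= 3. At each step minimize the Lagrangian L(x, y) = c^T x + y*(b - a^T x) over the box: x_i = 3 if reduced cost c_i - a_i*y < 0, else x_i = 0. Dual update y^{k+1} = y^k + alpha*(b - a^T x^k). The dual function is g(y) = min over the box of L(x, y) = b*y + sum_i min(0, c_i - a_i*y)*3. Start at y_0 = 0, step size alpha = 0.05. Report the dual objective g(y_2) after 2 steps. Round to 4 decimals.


Dual ascent for LP: min 7*x1 + 13*x2, 6*x1 + 4*x2 = 23, 0 <= x_i <= 3
Step 1: y^k = 0.0, reduced costs: (7.0, 13.0)
  x^k = (0.0, 0.0), subgradient = b - a^T x = 23.0
  y^{k+1} = 0.0 + 0.05*23.0 = 1.15
Step 2: y^k = 1.15, reduced costs: (0.1, 8.4)
  x^k = (0.0, 0.0), subgradient = b - a^T x = 23.0
  y^{k+1} = 1.15 + 0.05*23.0 = 2.3
Dual objective at y_2 = 2.3: reduced costs (-6.8, 3.8), box minimizer x = (3.0, 0.0)
g(y_2) = b*y + (c1 - a1*y)*x1 + (c2 - a2*y)*x2 = 23*2.3 + (-6.8)*3.0 + 3.8*0.0 = 52.9 - 20.4 + 0.0 = 32.5


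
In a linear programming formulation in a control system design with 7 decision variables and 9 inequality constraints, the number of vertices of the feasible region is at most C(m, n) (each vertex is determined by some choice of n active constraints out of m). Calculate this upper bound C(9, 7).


Each vertex corresponds to some choice of n active constraints out of m, so the number of vertices is at most C(m, n) = m! / (n!(m-n)!).
m = 9, n = 7
Numerator: 9 * 8 * 7 * 6 * 5 * 4 * 3
Denominator: 7! = 5040
C(9, 7) = 36


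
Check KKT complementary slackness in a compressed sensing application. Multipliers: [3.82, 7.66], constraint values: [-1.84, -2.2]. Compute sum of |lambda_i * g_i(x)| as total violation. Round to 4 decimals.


KKT complementary slackness check:
lambda_1 * g_1 = 3.82 * -1.84 = -7.0288
lambda_2 * g_2 = 7.66 * -2.2 = -16.852
Total violation = 7.0288 + 16.852 = 23.8808


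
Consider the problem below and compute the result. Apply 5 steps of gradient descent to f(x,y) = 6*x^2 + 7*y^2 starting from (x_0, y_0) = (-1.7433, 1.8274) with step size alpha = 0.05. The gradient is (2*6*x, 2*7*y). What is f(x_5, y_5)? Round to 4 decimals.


Gradient descent on f(x,y) = 6*x^2 + 7*y^2.
Starting point: (-1.7433, 1.8274), alpha = 0.05
Step 1: grad_x = 2*6*-1.7433 = -20.9196, grad_y = 2*7*1.8274 = 25.5836
  x_1 = -1.7433 - 0.05*-20.9196 = -0.6973
  y_1 = 1.8274 - 0.05*25.5836 = 0.5482
Step 2: grad_x = 2*6*-0.6973 = -8.3678, grad_y = 2*7*0.5482 = 7.6751
  x_2 = -0.6973 - 0.05*-8.3678 = -0.2789
  y_2 = 0.5482 - 0.05*7.6751 = 0.1645
Step 3: grad_x = 2*6*-0.2789 = -3.3471, grad_y = 2*7*0.1645 = 2.3025
  x_3 = -0.2789 - 0.05*-3.3471 = -0.1116
  y_3 = 0.1645 - 0.05*2.3025 = 0.0493
Step 4: grad_x = 2*6*-0.1116 = -1.3389, grad_y = 2*7*0.0493 = 0.6908
  x_4 = -0.1116 - 0.05*-1.3389 = -0.0446
  y_4 = 0.0493 - 0.05*0.6908 = 0.0148
Step 5: grad_x = 2*6*-0.0446 = -0.5355, grad_y = 2*7*0.0148 = 0.2072
  x_5 = -0.0446 - 0.05*-0.5355 = -0.0179
  y_5 = 0.0148 - 0.05*0.2072 = 0.0044
f(-0.0179, 0.0044) = 6*(-0.0179)^2 + 7*0.0044^2 = 0.0021


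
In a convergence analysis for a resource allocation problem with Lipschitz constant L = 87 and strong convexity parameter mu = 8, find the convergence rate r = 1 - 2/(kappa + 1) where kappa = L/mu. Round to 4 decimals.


Step 1: Compute the condition number.
kappa = L/mu = 87/8 = 10.875
Step 2: Compute the convergence rate.
r = 1 - 2/(kappa + 1) = 1 - 2*mu/(L + mu) = (L - mu)/(L + mu) = 79/95 = 0.8316


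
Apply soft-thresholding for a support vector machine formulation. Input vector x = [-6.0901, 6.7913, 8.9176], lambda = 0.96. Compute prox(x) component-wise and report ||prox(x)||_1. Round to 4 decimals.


Soft-thresholding with lambda = 0.96:
prox(-6.0901) = sign(-6.0901)*max(|-6.0901| - 0.96, 0) = -5.1301
prox(6.7913) = sign(6.7913)*max(|6.7913| - 0.96, 0) = 5.8313
prox(8.9176) = sign(8.9176)*max(|8.9176| - 0.96, 0) = 7.9576
prox(x) = [-5.1301, 5.8313, 7.9576]
||prox(x)||_1 = 5.1301 + 5.8313 + 7.9576 = 18.919


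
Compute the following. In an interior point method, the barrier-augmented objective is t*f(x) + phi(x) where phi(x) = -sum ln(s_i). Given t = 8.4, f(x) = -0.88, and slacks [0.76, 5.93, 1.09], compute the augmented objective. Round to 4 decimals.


Step 1: Compute log-barrier.
ln values: [-0.2744, 1.78, 0.0862]
phi = -(-0.2744 + 1.78 + 0.0862) = -1.5918
Step 2: Compute augmented objective.
t*f(x) = 8.4*-0.88 = -7.392
Total = -7.392 - 1.5918 = -8.9838
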